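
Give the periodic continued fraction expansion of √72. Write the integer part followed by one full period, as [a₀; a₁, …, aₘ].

[8; 2, 16]

a₀ = ⌊√72⌋ = 8.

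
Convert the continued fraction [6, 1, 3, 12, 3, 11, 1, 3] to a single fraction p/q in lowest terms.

49264/7293

Fold from the inside: start with 3/1.
  1 + 1/3 = 4/3
  11 + 3/4 = 47/4
  3 + 4/47 = 145/47
  12 + 47/145 = 1787/145
  3 + 145/1787 = 5506/1787
  1 + 1787/5506 = 7293/5506
  6 + 5506/7293 = 49264/7293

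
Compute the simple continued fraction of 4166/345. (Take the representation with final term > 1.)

[12; 13, 3, 1, 2, 2]

4166 = 12×345 + 26
345 = 13×26 + 7
26 = 3×7 + 5
7 = 1×5 + 2
5 = 2×2 + 1
2 = 2×1 + 0  (stop)
So 4166/345 = [12; 13, 3, 1, 2, 2].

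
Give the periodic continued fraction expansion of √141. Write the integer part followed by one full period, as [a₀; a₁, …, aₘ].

[11; 1, 6, 1, 22]

a₀ = ⌊√141⌋ = 11.
With m₀=0, d₀=1 and mₖ₊₁ = dₖaₖ − mₖ, dₖ₊₁ = (n − mₖ₊₁²)/dₖ, aₖ₊₁ = ⌊(a₀+mₖ₊₁)/dₖ₊₁⌋:
  k=1: m=11, d=20, a=1
  k=2: m=9, d=3, a=6
  k=3: m=9, d=20, a=1
  k=4: m=11, d=1, a=22
d=1 and a=2a₀=22 at k=4, so the next step gives (m, d) = (11, 20) again — its k=1 value — and the period has length 4.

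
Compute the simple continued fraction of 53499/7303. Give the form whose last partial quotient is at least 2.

53499 = 7×7303 + 2378
7303 = 3×2378 + 169
2378 = 14×169 + 12
169 = 14×12 + 1
12 = 12×1 + 0  (stop)
So 53499/7303 = [7; 3, 14, 14, 12].

[7; 3, 14, 14, 12]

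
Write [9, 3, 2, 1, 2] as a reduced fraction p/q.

Using pₖ = aₖpₖ₋₁ + pₖ₋₂ and qₖ = aₖqₖ₋₁ + qₖ₋₂:
  k=0: a=9, p=9, q=1
  k=1: a=3, p=28, q=3
  k=2: a=2, p=65, q=7
  k=3: a=1, p=93, q=10
  k=4: a=2, p=251, q=27

251/27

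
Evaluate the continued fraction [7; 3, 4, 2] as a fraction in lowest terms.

Fold from the inside: start with 2/1.
  4 + 1/2 = 9/2
  3 + 2/9 = 29/9
  7 + 9/29 = 212/29

212/29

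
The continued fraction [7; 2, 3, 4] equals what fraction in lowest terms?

Using pₖ = aₖpₖ₋₁ + pₖ₋₂ and qₖ = aₖqₖ₋₁ + qₖ₋₂:
  k=0: a=7, p=7, q=1
  k=1: a=2, p=15, q=2
  k=2: a=3, p=52, q=7
  k=3: a=4, p=223, q=30

223/30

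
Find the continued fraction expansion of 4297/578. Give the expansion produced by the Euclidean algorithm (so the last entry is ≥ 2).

[7; 2, 3, 3, 3, 3, 2]

4297 = 7×578 + 251
578 = 2×251 + 76
251 = 3×76 + 23
76 = 3×23 + 7
23 = 3×7 + 2
7 = 3×2 + 1
2 = 2×1 + 0  (stop)
So 4297/578 = [7; 2, 3, 3, 3, 3, 2].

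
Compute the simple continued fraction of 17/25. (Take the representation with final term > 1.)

17 = 0·25 + 17
25 = 1·17 + 8
17 = 2·8 + 1
8 = 8·1 + 0  (stop)
So 17/25 = [0; 1, 2, 8].

[0; 1, 2, 8]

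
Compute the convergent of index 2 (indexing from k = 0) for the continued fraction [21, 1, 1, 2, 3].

43/2

Using pₖ = aₖpₖ₋₁ + pₖ₋₂, qₖ = aₖqₖ₋₁ + qₖ₋₂ (with p₋₁=1, p₋₂=0, q₋₁=0, q₋₂=1):
  k=0: a=21, p=21, q=1
  k=1: a=1, p=22, q=1
  k=2: a=1, p=43, q=2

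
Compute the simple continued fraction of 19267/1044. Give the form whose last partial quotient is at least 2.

[18; 2, 5, 18, 1, 4]

19267 = 18*1044 + 475
1044 = 2*475 + 94
475 = 5*94 + 5
94 = 18*5 + 4
5 = 1*4 + 1
4 = 4*1 + 0  (stop)
So 19267/1044 = [18; 2, 5, 18, 1, 4].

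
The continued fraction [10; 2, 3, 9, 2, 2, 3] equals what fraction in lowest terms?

12037/1154

Using pₖ = aₖpₖ₋₁ + pₖ₋₂ and qₖ = aₖqₖ₋₁ + qₖ₋₂:
  k=0: a=10, p=10, q=1
  k=1: a=2, p=21, q=2
  k=2: a=3, p=73, q=7
  k=3: a=9, p=678, q=65
  k=4: a=2, p=1429, q=137
  k=5: a=2, p=3536, q=339
  k=6: a=3, p=12037, q=1154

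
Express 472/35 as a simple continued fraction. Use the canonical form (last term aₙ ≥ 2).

[13; 2, 17]

472 = 13×35 + 17
35 = 2×17 + 1
17 = 17×1 + 0  (stop)
So 472/35 = [13; 2, 17].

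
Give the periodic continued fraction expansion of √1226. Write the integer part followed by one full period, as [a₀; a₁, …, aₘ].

[35; 70]

a₀ = ⌊√1226⌋ = 35.
With m₀=0, d₀=1 and mₖ₊₁ = dₖaₖ − mₖ, dₖ₊₁ = (n − mₖ₊₁²)/dₖ, aₖ₊₁ = ⌊(a₀+mₖ₊₁)/dₖ₊₁⌋:
  k=1: m=35, d=1, a=70
d=1 and a=2a₀=70 at k=1, so the next step gives (m, d) = (35, 1) again — its k=1 value — and the period has length 1.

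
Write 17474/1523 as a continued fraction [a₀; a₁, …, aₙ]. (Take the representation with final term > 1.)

[11; 2, 8, 1, 9, 8]

17474 = 11*1523 + 721
1523 = 2*721 + 81
721 = 8*81 + 73
81 = 1*73 + 8
73 = 9*8 + 1
8 = 8*1 + 0  (stop)
So 17474/1523 = [11; 2, 8, 1, 9, 8].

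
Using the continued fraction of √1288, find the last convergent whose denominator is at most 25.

√1288 = [35; 1, 7, 1, 70, …] (period length 4).
Convergents:
  p_0/q_0 = 35/1
  p_1/q_1 = 36/1
  p_2/q_2 = 287/8
  p_3/q_3 = 323/9
  p_4/q_4 = 22897/638
q_3 = 9 ≤ 25 < 638 = q_4, so the answer is 323/9.

323/9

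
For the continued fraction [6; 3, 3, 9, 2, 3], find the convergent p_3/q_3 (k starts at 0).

Using pₖ = aₖpₖ₋₁ + pₖ₋₂, qₖ = aₖqₖ₋₁ + qₖ₋₂ (with p₋₁=1, p₋₂=0, q₋₁=0, q₋₂=1):
  k=0: a=6, p=6, q=1
  k=1: a=3, p=19, q=3
  k=2: a=3, p=63, q=10
  k=3: a=9, p=586, q=93

586/93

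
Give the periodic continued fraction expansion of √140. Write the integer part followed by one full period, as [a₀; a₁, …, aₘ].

[11; 1, 4, 1, 22]

a₀ = ⌊√140⌋ = 11.
With m₀=0, d₀=1 and mₖ₊₁ = dₖaₖ − mₖ, dₖ₊₁ = (n − mₖ₊₁²)/dₖ, aₖ₊₁ = ⌊(a₀+mₖ₊₁)/dₖ₊₁⌋:
  k=1: m=11, d=19, a=1
  k=2: m=8, d=4, a=4
  k=3: m=8, d=19, a=1
  k=4: m=11, d=1, a=22
d=1 and a=2a₀=22 at k=4, so the next step gives (m, d) = (11, 19) again — its k=1 value — and the period has length 4.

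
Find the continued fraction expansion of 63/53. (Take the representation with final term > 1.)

[1; 5, 3, 3]

63 = 1·53 + 10
53 = 5·10 + 3
10 = 3·3 + 1
3 = 3·1 + 0  (stop)
So 63/53 = [1; 5, 3, 3].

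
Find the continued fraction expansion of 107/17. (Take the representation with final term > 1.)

107 = 6*17 + 5
17 = 3*5 + 2
5 = 2*2 + 1
2 = 2*1 + 0  (stop)
So 107/17 = [6; 3, 2, 2].

[6; 3, 2, 2]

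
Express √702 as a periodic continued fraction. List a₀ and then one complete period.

a₀ = ⌊√702⌋ = 26.
With m₀=0, d₀=1 and mₖ₊₁ = dₖaₖ − mₖ, dₖ₊₁ = (n − mₖ₊₁²)/dₖ, aₖ₊₁ = ⌊(a₀+mₖ₊₁)/dₖ₊₁⌋:
  k=1: m=26, d=26, a=2
  k=2: m=26, d=1, a=52
d=1 and a=2a₀=52 at k=2, so the next step gives (m, d) = (26, 26) again — its k=1 value — and the period has length 2.

[26; 2, 52]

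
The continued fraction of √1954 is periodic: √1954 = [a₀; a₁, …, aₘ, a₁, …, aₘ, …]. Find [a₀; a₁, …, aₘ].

[44; 4, 1, 9, 44, 9, 1, 4, 88]

a₀ = ⌊√1954⌋ = 44.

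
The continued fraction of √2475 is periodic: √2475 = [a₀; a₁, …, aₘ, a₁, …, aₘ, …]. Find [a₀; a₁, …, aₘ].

a₀ = ⌊√2475⌋ = 49.
With m₀=0, d₀=1 and mₖ₊₁ = dₖaₖ − mₖ, dₖ₊₁ = (n − mₖ₊₁²)/dₖ, aₖ₊₁ = ⌊(a₀+mₖ₊₁)/dₖ₊₁⌋:
  k=1: m=49, d=74, a=1
  k=2: m=25, d=25, a=2
  k=3: m=25, d=74, a=1
  k=4: m=49, d=1, a=98
d=1 and a=2a₀=98 at k=4, so the next step gives (m, d) = (49, 74) again — its k=1 value — and the period has length 4.

[49; 1, 2, 1, 98]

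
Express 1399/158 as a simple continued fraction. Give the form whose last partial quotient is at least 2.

[8; 1, 5, 1, 6, 1, 2]

1399 = 8·158 + 135
158 = 1·135 + 23
135 = 5·23 + 20
23 = 1·20 + 3
20 = 6·3 + 2
3 = 1·2 + 1
2 = 2·1 + 0  (stop)
So 1399/158 = [8; 1, 5, 1, 6, 1, 2].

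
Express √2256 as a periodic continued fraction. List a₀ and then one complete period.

[47; 2, 94]

a₀ = ⌊√2256⌋ = 47.
With m₀=0, d₀=1 and mₖ₊₁ = dₖaₖ − mₖ, dₖ₊₁ = (n − mₖ₊₁²)/dₖ, aₖ₊₁ = ⌊(a₀+mₖ₊₁)/dₖ₊₁⌋:
  k=1: m=47, d=47, a=2
  k=2: m=47, d=1, a=94
d=1 and a=2a₀=94 at k=2, so the next step gives (m, d) = (47, 47) again — its k=1 value — and the period has length 2.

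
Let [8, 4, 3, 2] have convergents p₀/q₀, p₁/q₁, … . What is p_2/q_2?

Using pₖ = aₖpₖ₋₁ + pₖ₋₂, qₖ = aₖqₖ₋₁ + qₖ₋₂ (with p₋₁=1, p₋₂=0, q₋₁=0, q₋₂=1):
  k=0: a=8, p=8, q=1
  k=1: a=4, p=33, q=4
  k=2: a=3, p=107, q=13

107/13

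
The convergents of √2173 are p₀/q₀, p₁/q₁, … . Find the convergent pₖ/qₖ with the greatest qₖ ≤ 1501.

56731/1217

√2173 = [46; 1, 1, 1, 1, 1, 1, 92, …] (period length 7).
Convergents:
  p_0/q_0 = 46/1
  p_1/q_1 = 47/1
  p_2/q_2 = 93/2
  p_3/q_3 = 140/3
  p_4/q_4 = 233/5
  p_5/q_5 = 373/8
  p_6/q_6 = 606/13
  p_7/q_7 = 56125/1204
  p_8/q_8 = 56731/1217
  p_9/q_9 = 112856/2421
q_8 = 1217 ≤ 1501 < 2421 = q_9, so the answer is 56731/1217.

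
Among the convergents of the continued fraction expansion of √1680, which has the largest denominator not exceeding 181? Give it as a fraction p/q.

3361/82

√1680 = [40; 1, 80, …] (period length 2).
Convergents:
  p_0/q_0 = 40/1
  p_1/q_1 = 41/1
  p_2/q_2 = 3320/81
  p_3/q_3 = 3361/82
  p_4/q_4 = 272200/6641
q_3 = 82 ≤ 181 < 6641 = q_4, so the answer is 3361/82.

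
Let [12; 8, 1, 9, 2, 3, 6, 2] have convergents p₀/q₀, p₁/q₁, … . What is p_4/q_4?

2265/187

Using pₖ = aₖpₖ₋₁ + pₖ₋₂, qₖ = aₖqₖ₋₁ + qₖ₋₂ (with p₋₁=1, p₋₂=0, q₋₁=0, q₋₂=1):
  k=0: a=12, p=12, q=1
  k=1: a=8, p=97, q=8
  k=2: a=1, p=109, q=9
  k=3: a=9, p=1078, q=89
  k=4: a=2, p=2265, q=187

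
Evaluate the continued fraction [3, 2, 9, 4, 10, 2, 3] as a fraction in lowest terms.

Using pₖ = aₖpₖ₋₁ + pₖ₋₂ and qₖ = aₖqₖ₋₁ + qₖ₋₂:
  k=0: a=3, p=3, q=1
  k=1: a=2, p=7, q=2
  k=2: a=9, p=66, q=19
  k=3: a=4, p=271, q=78
  k=4: a=10, p=2776, q=799
  k=5: a=2, p=5823, q=1676
  k=6: a=3, p=20245, q=5827

20245/5827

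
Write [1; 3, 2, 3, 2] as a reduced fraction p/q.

Fold from the inside: start with 2/1.
  3 + 1/2 = 7/2
  2 + 2/7 = 16/7
  3 + 7/16 = 55/16
  1 + 16/55 = 71/55

71/55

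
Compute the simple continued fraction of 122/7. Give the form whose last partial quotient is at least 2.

[17; 2, 3]

122 = 17·7 + 3
7 = 2·3 + 1
3 = 3·1 + 0  (stop)
So 122/7 = [17; 2, 3].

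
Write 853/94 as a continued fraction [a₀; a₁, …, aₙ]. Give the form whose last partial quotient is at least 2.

853 = 9·94 + 7
94 = 13·7 + 3
7 = 2·3 + 1
3 = 3·1 + 0  (stop)
So 853/94 = [9; 13, 2, 3].

[9; 13, 2, 3]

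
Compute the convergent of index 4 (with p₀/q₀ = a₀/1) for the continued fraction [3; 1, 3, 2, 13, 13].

457/121

Using pₖ = aₖpₖ₋₁ + pₖ₋₂, qₖ = aₖqₖ₋₁ + qₖ₋₂ (with p₋₁=1, p₋₂=0, q₋₁=0, q₋₂=1):
  k=0: a=3, p=3, q=1
  k=1: a=1, p=4, q=1
  k=2: a=3, p=15, q=4
  k=3: a=2, p=34, q=9
  k=4: a=13, p=457, q=121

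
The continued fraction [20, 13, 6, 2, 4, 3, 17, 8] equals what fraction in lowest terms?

6888563/343124

Using pₖ = aₖpₖ₋₁ + pₖ₋₂ and qₖ = aₖqₖ₋₁ + qₖ₋₂:
  k=0: a=20, p=20, q=1
  k=1: a=13, p=261, q=13
  k=2: a=6, p=1586, q=79
  k=3: a=2, p=3433, q=171
  k=4: a=4, p=15318, q=763
  k=5: a=3, p=49387, q=2460
  k=6: a=17, p=854897, q=42583
  k=7: a=8, p=6888563, q=343124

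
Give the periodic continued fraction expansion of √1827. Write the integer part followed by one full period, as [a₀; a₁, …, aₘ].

[42; 1, 2, 1, 8, 1, 2, 1, 84]

a₀ = ⌊√1827⌋ = 42.
With m₀=0, d₀=1 and mₖ₊₁ = dₖaₖ − mₖ, dₖ₊₁ = (n − mₖ₊₁²)/dₖ, aₖ₊₁ = ⌊(a₀+mₖ₊₁)/dₖ₊₁⌋:
  k=1: m=42, d=63, a=1
  k=2: m=21, d=22, a=2
  k=3: m=23, d=59, a=1
  k=4: m=36, d=9, a=8
  k=5: m=36, d=59, a=1
  k=6: m=23, d=22, a=2
  k=7: m=21, d=63, a=1
  k=8: m=42, d=1, a=84
d=1 and a=2a₀=84 at k=8, so the next step gives (m, d) = (42, 63) again — its k=1 value — and the period has length 8.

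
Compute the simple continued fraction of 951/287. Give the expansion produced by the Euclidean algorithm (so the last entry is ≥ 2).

[3; 3, 5, 3, 2, 2]

951 = 3*287 + 90
287 = 3*90 + 17
90 = 5*17 + 5
17 = 3*5 + 2
5 = 2*2 + 1
2 = 2*1 + 0  (stop)
So 951/287 = [3; 3, 5, 3, 2, 2].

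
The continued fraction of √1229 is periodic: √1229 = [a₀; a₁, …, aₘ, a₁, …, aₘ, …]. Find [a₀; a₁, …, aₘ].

a₀ = ⌊√1229⌋ = 35.

[35; 17, 1, 1, 17, 70]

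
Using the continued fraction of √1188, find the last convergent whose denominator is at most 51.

517/15

√1188 = [34; 2, 7, 6, 7, 2, 68, …] (period length 6).
Convergents:
  p_0/q_0 = 34/1
  p_1/q_1 = 69/2
  p_2/q_2 = 517/15
  p_3/q_3 = 3171/92
q_2 = 15 ≤ 51 < 92 = q_3, so the answer is 517/15.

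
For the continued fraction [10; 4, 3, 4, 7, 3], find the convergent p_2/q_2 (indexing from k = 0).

Using pₖ = aₖpₖ₋₁ + pₖ₋₂, qₖ = aₖqₖ₋₁ + qₖ₋₂ (with p₋₁=1, p₋₂=0, q₋₁=0, q₋₂=1):
  k=0: a=10, p=10, q=1
  k=1: a=4, p=41, q=4
  k=2: a=3, p=133, q=13

133/13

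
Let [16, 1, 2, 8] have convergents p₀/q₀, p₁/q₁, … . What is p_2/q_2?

50/3

Using pₖ = aₖpₖ₋₁ + pₖ₋₂, qₖ = aₖqₖ₋₁ + qₖ₋₂ (with p₋₁=1, p₋₂=0, q₋₁=0, q₋₂=1):
  k=0: a=16, p=16, q=1
  k=1: a=1, p=17, q=1
  k=2: a=2, p=50, q=3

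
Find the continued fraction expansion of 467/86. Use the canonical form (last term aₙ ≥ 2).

[5; 2, 3, 12]

467 = 5·86 + 37
86 = 2·37 + 12
37 = 3·12 + 1
12 = 12·1 + 0  (stop)
So 467/86 = [5; 2, 3, 12].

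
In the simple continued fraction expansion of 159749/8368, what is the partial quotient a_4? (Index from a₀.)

159749 = 19·8368 + 757   →  a_0 = 19
8368 = 11·757 + 41   →  a_1 = 11
757 = 18·41 + 19   →  a_2 = 18
41 = 2·19 + 3   →  a_3 = 2
19 = 6·3 + 1   →  a_4 = 6

6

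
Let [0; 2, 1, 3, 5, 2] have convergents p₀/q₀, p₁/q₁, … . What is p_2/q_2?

1/3

Using pₖ = aₖpₖ₋₁ + pₖ₋₂, qₖ = aₖqₖ₋₁ + qₖ₋₂ (with p₋₁=1, p₋₂=0, q₋₁=0, q₋₂=1):
  k=0: a=0, p=0, q=1
  k=1: a=2, p=1, q=2
  k=2: a=1, p=1, q=3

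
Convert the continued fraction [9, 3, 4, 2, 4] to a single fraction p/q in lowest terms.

Fold from the inside: start with 4/1.
  2 + 1/4 = 9/4
  4 + 4/9 = 40/9
  3 + 9/40 = 129/40
  9 + 40/129 = 1201/129

1201/129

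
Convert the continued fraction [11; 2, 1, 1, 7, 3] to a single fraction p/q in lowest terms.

1356/119

Fold from the inside: start with 3/1.
  7 + 1/3 = 22/3
  1 + 3/22 = 25/22
  1 + 22/25 = 47/25
  2 + 25/47 = 119/47
  11 + 47/119 = 1356/119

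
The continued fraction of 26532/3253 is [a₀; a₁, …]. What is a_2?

26532 = 8·3253 + 508   →  a_0 = 8
3253 = 6·508 + 205   →  a_1 = 6
508 = 2·205 + 98   →  a_2 = 2

2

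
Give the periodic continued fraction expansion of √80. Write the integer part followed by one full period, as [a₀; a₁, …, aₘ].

[8; 1, 16]

a₀ = ⌊√80⌋ = 8.
With m₀=0, d₀=1 and mₖ₊₁ = dₖaₖ − mₖ, dₖ₊₁ = (n − mₖ₊₁²)/dₖ, aₖ₊₁ = ⌊(a₀+mₖ₊₁)/dₖ₊₁⌋:
  k=1: m=8, d=16, a=1
  k=2: m=8, d=1, a=16
d=1 and a=2a₀=16 at k=2, so the next step gives (m, d) = (8, 16) again — its k=1 value — and the period has length 2.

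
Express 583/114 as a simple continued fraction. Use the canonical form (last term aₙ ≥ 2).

583 = 5*114 + 13
114 = 8*13 + 10
13 = 1*10 + 3
10 = 3*3 + 1
3 = 3*1 + 0  (stop)
So 583/114 = [5; 8, 1, 3, 3].

[5; 8, 1, 3, 3]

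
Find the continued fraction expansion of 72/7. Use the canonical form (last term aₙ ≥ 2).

[10; 3, 2]

72 = 10·7 + 2
7 = 3·2 + 1
2 = 2·1 + 0  (stop)
So 72/7 = [10; 3, 2].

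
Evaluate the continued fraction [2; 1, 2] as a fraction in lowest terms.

Fold from the inside: start with 2/1.
  1 + 1/2 = 3/2
  2 + 2/3 = 8/3

8/3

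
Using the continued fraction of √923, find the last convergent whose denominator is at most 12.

243/8

√923 = [30; 2, 1, 1, 1, 2, 60, …] (period length 6).
Convergents:
  p_0/q_0 = 30/1
  p_1/q_1 = 61/2
  p_2/q_2 = 91/3
  p_3/q_3 = 152/5
  p_4/q_4 = 243/8
  p_5/q_5 = 638/21
q_4 = 8 ≤ 12 < 21 = q_5, so the answer is 243/8.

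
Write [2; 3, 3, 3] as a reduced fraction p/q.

Fold from the inside: start with 3/1.
  3 + 1/3 = 10/3
  3 + 3/10 = 33/10
  2 + 10/33 = 76/33

76/33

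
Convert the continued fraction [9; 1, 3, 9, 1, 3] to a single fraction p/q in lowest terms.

Fold from the inside: start with 3/1.
  1 + 1/3 = 4/3
  9 + 3/4 = 39/4
  3 + 4/39 = 121/39
  1 + 39/121 = 160/121
  9 + 121/160 = 1561/160

1561/160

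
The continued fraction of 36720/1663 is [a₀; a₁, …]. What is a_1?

36720 = 22·1663 + 134   →  a_0 = 22
1663 = 12·134 + 55   →  a_1 = 12

12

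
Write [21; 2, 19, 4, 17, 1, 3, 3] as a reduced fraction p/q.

Using pₖ = aₖpₖ₋₁ + pₖ₋₂ and qₖ = aₖqₖ₋₁ + qₖ₋₂:
  k=0: a=21, p=21, q=1
  k=1: a=2, p=43, q=2
  k=2: a=19, p=838, q=39
  k=3: a=4, p=3395, q=158
  k=4: a=17, p=58553, q=2725
  k=5: a=1, p=61948, q=2883
  k=6: a=3, p=244397, q=11374
  k=7: a=3, p=795139, q=37005

795139/37005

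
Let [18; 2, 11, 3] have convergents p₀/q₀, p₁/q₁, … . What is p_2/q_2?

425/23

Using pₖ = aₖpₖ₋₁ + pₖ₋₂, qₖ = aₖqₖ₋₁ + qₖ₋₂ (with p₋₁=1, p₋₂=0, q₋₁=0, q₋₂=1):
  k=0: a=18, p=18, q=1
  k=1: a=2, p=37, q=2
  k=2: a=11, p=425, q=23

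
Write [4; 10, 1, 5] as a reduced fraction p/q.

266/65

Using pₖ = aₖpₖ₋₁ + pₖ₋₂ and qₖ = aₖqₖ₋₁ + qₖ₋₂:
  k=0: a=4, p=4, q=1
  k=1: a=10, p=41, q=10
  k=2: a=1, p=45, q=11
  k=3: a=5, p=266, q=65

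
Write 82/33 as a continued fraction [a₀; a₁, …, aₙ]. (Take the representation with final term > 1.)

[2; 2, 16]

82 = 2*33 + 16
33 = 2*16 + 1
16 = 16*1 + 0  (stop)
So 82/33 = [2; 2, 16].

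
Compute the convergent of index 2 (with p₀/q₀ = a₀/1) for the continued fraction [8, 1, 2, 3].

26/3

Using pₖ = aₖpₖ₋₁ + pₖ₋₂, qₖ = aₖqₖ₋₁ + qₖ₋₂ (with p₋₁=1, p₋₂=0, q₋₁=0, q₋₂=1):
  k=0: a=8, p=8, q=1
  k=1: a=1, p=9, q=1
  k=2: a=2, p=26, q=3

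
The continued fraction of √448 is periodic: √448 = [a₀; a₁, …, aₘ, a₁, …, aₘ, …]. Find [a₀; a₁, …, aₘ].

[21; 6, 42]

a₀ = ⌊√448⌋ = 21.
With m₀=0, d₀=1 and mₖ₊₁ = dₖaₖ − mₖ, dₖ₊₁ = (n − mₖ₊₁²)/dₖ, aₖ₊₁ = ⌊(a₀+mₖ₊₁)/dₖ₊₁⌋:
  k=1: m=21, d=7, a=6
  k=2: m=21, d=1, a=42
d=1 and a=2a₀=42 at k=2, so the next step gives (m, d) = (21, 7) again — its k=1 value — and the period has length 2.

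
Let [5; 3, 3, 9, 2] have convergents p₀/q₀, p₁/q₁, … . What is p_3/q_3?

493/93

Using pₖ = aₖpₖ₋₁ + pₖ₋₂, qₖ = aₖqₖ₋₁ + qₖ₋₂ (with p₋₁=1, p₋₂=0, q₋₁=0, q₋₂=1):
  k=0: a=5, p=5, q=1
  k=1: a=3, p=16, q=3
  k=2: a=3, p=53, q=10
  k=3: a=9, p=493, q=93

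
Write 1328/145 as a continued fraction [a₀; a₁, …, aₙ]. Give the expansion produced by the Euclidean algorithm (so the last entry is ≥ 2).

[9; 6, 3, 3, 2]

1328 = 9*145 + 23
145 = 6*23 + 7
23 = 3*7 + 2
7 = 3*2 + 1
2 = 2*1 + 0  (stop)
So 1328/145 = [9; 6, 3, 3, 2].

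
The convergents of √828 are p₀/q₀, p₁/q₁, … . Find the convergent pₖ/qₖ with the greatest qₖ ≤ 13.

259/9

√828 = [28; 1, 3, 2, 3, 1, 56, …] (period length 6).
Convergents:
  p_0/q_0 = 28/1
  p_1/q_1 = 29/1
  p_2/q_2 = 115/4
  p_3/q_3 = 259/9
  p_4/q_4 = 892/31
q_3 = 9 ≤ 13 < 31 = q_4, so the answer is 259/9.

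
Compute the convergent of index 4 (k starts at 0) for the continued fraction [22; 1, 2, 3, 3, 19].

749/33

Using pₖ = aₖpₖ₋₁ + pₖ₋₂, qₖ = aₖqₖ₋₁ + qₖ₋₂ (with p₋₁=1, p₋₂=0, q₋₁=0, q₋₂=1):
  k=0: a=22, p=22, q=1
  k=1: a=1, p=23, q=1
  k=2: a=2, p=68, q=3
  k=3: a=3, p=227, q=10
  k=4: a=3, p=749, q=33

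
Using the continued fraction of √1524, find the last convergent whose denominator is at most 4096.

79209/2029

√1524 = [39; 26, 78, …] (period length 2).
Convergents:
  p_0/q_0 = 39/1
  p_1/q_1 = 1015/26
  p_2/q_2 = 79209/2029
  p_3/q_3 = 2060449/52780
q_2 = 2029 ≤ 4096 < 52780 = q_3, so the answer is 79209/2029.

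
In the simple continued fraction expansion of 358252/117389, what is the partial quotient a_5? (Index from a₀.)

358252 = 3·117389 + 6085   →  a_0 = 3
117389 = 19·6085 + 1774   →  a_1 = 19
6085 = 3·1774 + 763   →  a_2 = 3
1774 = 2·763 + 248   →  a_3 = 2
763 = 3·248 + 19   →  a_4 = 3
248 = 13·19 + 1   →  a_5 = 13

13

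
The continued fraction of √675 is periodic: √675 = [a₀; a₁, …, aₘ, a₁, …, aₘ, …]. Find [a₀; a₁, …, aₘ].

[25; 1, 50]

a₀ = ⌊√675⌋ = 25.
With m₀=0, d₀=1 and mₖ₊₁ = dₖaₖ − mₖ, dₖ₊₁ = (n − mₖ₊₁²)/dₖ, aₖ₊₁ = ⌊(a₀+mₖ₊₁)/dₖ₊₁⌋:
  k=1: m=25, d=50, a=1
  k=2: m=25, d=1, a=50
d=1 and a=2a₀=50 at k=2, so the next step gives (m, d) = (25, 50) again — its k=1 value — and the period has length 2.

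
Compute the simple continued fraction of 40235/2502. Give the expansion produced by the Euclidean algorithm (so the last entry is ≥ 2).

[16; 12, 3, 13, 5]

40235 = 16*2502 + 203
2502 = 12*203 + 66
203 = 3*66 + 5
66 = 13*5 + 1
5 = 5*1 + 0  (stop)
So 40235/2502 = [16; 12, 3, 13, 5].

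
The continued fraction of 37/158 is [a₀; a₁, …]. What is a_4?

2

37 = 0·158 + 37   →  a_0 = 0
158 = 4·37 + 10   →  a_1 = 4
37 = 3·10 + 7   →  a_2 = 3
10 = 1·7 + 3   →  a_3 = 1
7 = 2·3 + 1   →  a_4 = 2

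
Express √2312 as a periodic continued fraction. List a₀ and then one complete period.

[48; 12, 96]

a₀ = ⌊√2312⌋ = 48.
With m₀=0, d₀=1 and mₖ₊₁ = dₖaₖ − mₖ, dₖ₊₁ = (n − mₖ₊₁²)/dₖ, aₖ₊₁ = ⌊(a₀+mₖ₊₁)/dₖ₊₁⌋:
  k=1: m=48, d=8, a=12
  k=2: m=48, d=1, a=96
d=1 and a=2a₀=96 at k=2, so the next step gives (m, d) = (48, 8) again — its k=1 value — and the period has length 2.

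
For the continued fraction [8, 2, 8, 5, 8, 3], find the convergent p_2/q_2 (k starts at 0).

Using pₖ = aₖpₖ₋₁ + pₖ₋₂, qₖ = aₖqₖ₋₁ + qₖ₋₂ (with p₋₁=1, p₋₂=0, q₋₁=0, q₋₂=1):
  k=0: a=8, p=8, q=1
  k=1: a=2, p=17, q=2
  k=2: a=8, p=144, q=17

144/17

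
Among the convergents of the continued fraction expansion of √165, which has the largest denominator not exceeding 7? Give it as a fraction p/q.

√165 = [12; 1, 5, 2, 5, 1, 24, …] (period length 6).
Convergents:
  p_0/q_0 = 12/1
  p_1/q_1 = 13/1
  p_2/q_2 = 77/6
  p_3/q_3 = 167/13
q_2 = 6 ≤ 7 < 13 = q_3, so the answer is 77/6.

77/6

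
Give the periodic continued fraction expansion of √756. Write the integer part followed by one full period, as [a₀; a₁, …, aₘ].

a₀ = ⌊√756⌋ = 27.
With m₀=0, d₀=1 and mₖ₊₁ = dₖaₖ − mₖ, dₖ₊₁ = (n − mₖ₊₁²)/dₖ, aₖ₊₁ = ⌊(a₀+mₖ₊₁)/dₖ₊₁⌋:
  k=1: m=27, d=27, a=2
  k=2: m=27, d=1, a=54
d=1 and a=2a₀=54 at k=2, so the next step gives (m, d) = (27, 27) again — its k=1 value — and the period has length 2.

[27; 2, 54]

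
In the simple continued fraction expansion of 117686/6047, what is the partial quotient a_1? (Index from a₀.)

2

117686 = 19·6047 + 2793   →  a_0 = 19
6047 = 2·2793 + 461   →  a_1 = 2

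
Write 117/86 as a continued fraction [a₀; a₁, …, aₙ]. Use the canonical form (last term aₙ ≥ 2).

[1; 2, 1, 3, 2, 3]

117 = 1×86 + 31
86 = 2×31 + 24
31 = 1×24 + 7
24 = 3×7 + 3
7 = 2×3 + 1
3 = 3×1 + 0  (stop)
So 117/86 = [1; 2, 1, 3, 2, 3].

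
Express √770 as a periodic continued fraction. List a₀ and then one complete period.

a₀ = ⌊√770⌋ = 27.
With m₀=0, d₀=1 and mₖ₊₁ = dₖaₖ − mₖ, dₖ₊₁ = (n − mₖ₊₁²)/dₖ, aₖ₊₁ = ⌊(a₀+mₖ₊₁)/dₖ₊₁⌋:
  k=1: m=27, d=41, a=1
  k=2: m=14, d=14, a=2
  k=3: m=14, d=41, a=1
  k=4: m=27, d=1, a=54
d=1 and a=2a₀=54 at k=4, so the next step gives (m, d) = (27, 41) again — its k=1 value — and the period has length 4.

[27; 1, 2, 1, 54]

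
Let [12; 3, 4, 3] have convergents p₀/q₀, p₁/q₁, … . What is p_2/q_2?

160/13

Using pₖ = aₖpₖ₋₁ + pₖ₋₂, qₖ = aₖqₖ₋₁ + qₖ₋₂ (with p₋₁=1, p₋₂=0, q₋₁=0, q₋₂=1):
  k=0: a=12, p=12, q=1
  k=1: a=3, p=37, q=3
  k=2: a=4, p=160, q=13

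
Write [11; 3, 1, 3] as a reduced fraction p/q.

169/15

Using pₖ = aₖpₖ₋₁ + pₖ₋₂ and qₖ = aₖqₖ₋₁ + qₖ₋₂:
  k=0: a=11, p=11, q=1
  k=1: a=3, p=34, q=3
  k=2: a=1, p=45, q=4
  k=3: a=3, p=169, q=15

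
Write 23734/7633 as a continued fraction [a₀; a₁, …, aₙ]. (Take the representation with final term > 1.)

[3; 9, 7, 13, 9]

23734 = 3×7633 + 835
7633 = 9×835 + 118
835 = 7×118 + 9
118 = 13×9 + 1
9 = 9×1 + 0  (stop)
So 23734/7633 = [3; 9, 7, 13, 9].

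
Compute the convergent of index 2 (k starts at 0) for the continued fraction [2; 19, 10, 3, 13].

Using pₖ = aₖpₖ₋₁ + pₖ₋₂, qₖ = aₖqₖ₋₁ + qₖ₋₂ (with p₋₁=1, p₋₂=0, q₋₁=0, q₋₂=1):
  k=0: a=2, p=2, q=1
  k=1: a=19, p=39, q=19
  k=2: a=10, p=392, q=191

392/191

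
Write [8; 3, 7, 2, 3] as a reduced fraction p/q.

1356/163

Using pₖ = aₖpₖ₋₁ + pₖ₋₂ and qₖ = aₖqₖ₋₁ + qₖ₋₂:
  k=0: a=8, p=8, q=1
  k=1: a=3, p=25, q=3
  k=2: a=7, p=183, q=22
  k=3: a=2, p=391, q=47
  k=4: a=3, p=1356, q=163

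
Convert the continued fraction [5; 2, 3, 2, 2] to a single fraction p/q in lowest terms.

212/39

Using pₖ = aₖpₖ₋₁ + pₖ₋₂ and qₖ = aₖqₖ₋₁ + qₖ₋₂:
  k=0: a=5, p=5, q=1
  k=1: a=2, p=11, q=2
  k=2: a=3, p=38, q=7
  k=3: a=2, p=87, q=16
  k=4: a=2, p=212, q=39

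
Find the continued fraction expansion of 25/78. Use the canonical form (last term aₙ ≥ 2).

[0; 3, 8, 3]

25 = 0·78 + 25
78 = 3·25 + 3
25 = 8·3 + 1
3 = 3·1 + 0  (stop)
So 25/78 = [0; 3, 8, 3].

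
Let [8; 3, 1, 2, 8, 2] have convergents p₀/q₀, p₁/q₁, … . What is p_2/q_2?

Using pₖ = aₖpₖ₋₁ + pₖ₋₂, qₖ = aₖqₖ₋₁ + qₖ₋₂ (with p₋₁=1, p₋₂=0, q₋₁=0, q₋₂=1):
  k=0: a=8, p=8, q=1
  k=1: a=3, p=25, q=3
  k=2: a=1, p=33, q=4

33/4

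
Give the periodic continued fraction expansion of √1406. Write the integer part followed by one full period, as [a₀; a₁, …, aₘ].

[37; 2, 74]

a₀ = ⌊√1406⌋ = 37.
With m₀=0, d₀=1 and mₖ₊₁ = dₖaₖ − mₖ, dₖ₊₁ = (n − mₖ₊₁²)/dₖ, aₖ₊₁ = ⌊(a₀+mₖ₊₁)/dₖ₊₁⌋:
  k=1: m=37, d=37, a=2
  k=2: m=37, d=1, a=74
d=1 and a=2a₀=74 at k=2, so the next step gives (m, d) = (37, 37) again — its k=1 value — and the period has length 2.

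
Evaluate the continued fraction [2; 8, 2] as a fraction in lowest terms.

Fold from the inside: start with 2/1.
  8 + 1/2 = 17/2
  2 + 2/17 = 36/17

36/17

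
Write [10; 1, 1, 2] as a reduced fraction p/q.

Fold from the inside: start with 2/1.
  1 + 1/2 = 3/2
  1 + 2/3 = 5/3
  10 + 3/5 = 53/5

53/5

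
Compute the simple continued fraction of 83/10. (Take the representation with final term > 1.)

83 = 8*10 + 3
10 = 3*3 + 1
3 = 3*1 + 0  (stop)
So 83/10 = [8; 3, 3].

[8; 3, 3]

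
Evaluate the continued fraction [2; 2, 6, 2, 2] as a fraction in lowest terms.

Fold from the inside: start with 2/1.
  2 + 1/2 = 5/2
  6 + 2/5 = 32/5
  2 + 5/32 = 69/32
  2 + 32/69 = 170/69

170/69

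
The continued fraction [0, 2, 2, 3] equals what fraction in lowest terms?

Using pₖ = aₖpₖ₋₁ + pₖ₋₂ and qₖ = aₖqₖ₋₁ + qₖ₋₂:
  k=0: a=0, p=0, q=1
  k=1: a=2, p=1, q=2
  k=2: a=2, p=2, q=5
  k=3: a=3, p=7, q=17

7/17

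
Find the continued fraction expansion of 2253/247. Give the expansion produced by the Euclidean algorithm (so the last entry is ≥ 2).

2253 = 9*247 + 30
247 = 8*30 + 7
30 = 4*7 + 2
7 = 3*2 + 1
2 = 2*1 + 0  (stop)
So 2253/247 = [9; 8, 4, 3, 2].

[9; 8, 4, 3, 2]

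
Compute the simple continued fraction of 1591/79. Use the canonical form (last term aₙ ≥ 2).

[20; 7, 5, 2]

1591 = 20×79 + 11
79 = 7×11 + 2
11 = 5×2 + 1
2 = 2×1 + 0  (stop)
So 1591/79 = [20; 7, 5, 2].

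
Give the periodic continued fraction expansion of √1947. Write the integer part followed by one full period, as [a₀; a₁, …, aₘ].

a₀ = ⌊√1947⌋ = 44.
With m₀=0, d₀=1 and mₖ₊₁ = dₖaₖ − mₖ, dₖ₊₁ = (n − mₖ₊₁²)/dₖ, aₖ₊₁ = ⌊(a₀+mₖ₊₁)/dₖ₊₁⌋:
  k=1: m=44, d=11, a=8
  k=2: m=44, d=1, a=88
d=1 and a=2a₀=88 at k=2, so the next step gives (m, d) = (44, 11) again — its k=1 value — and the period has length 2.

[44; 8, 88]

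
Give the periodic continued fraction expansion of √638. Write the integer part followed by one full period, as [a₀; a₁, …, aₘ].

a₀ = ⌊√638⌋ = 25.
With m₀=0, d₀=1 and mₖ₊₁ = dₖaₖ − mₖ, dₖ₊₁ = (n − mₖ₊₁²)/dₖ, aₖ₊₁ = ⌊(a₀+mₖ₊₁)/dₖ₊₁⌋:
  k=1: m=25, d=13, a=3
  k=2: m=14, d=34, a=1
  k=3: m=20, d=7, a=6
  k=4: m=22, d=22, a=2
  k=5: m=22, d=7, a=6
  k=6: m=20, d=34, a=1
  k=7: m=14, d=13, a=3
  k=8: m=25, d=1, a=50
d=1 and a=2a₀=50 at k=8, so the next step gives (m, d) = (25, 13) again — its k=1 value — and the period has length 8.

[25; 3, 1, 6, 2, 6, 1, 3, 50]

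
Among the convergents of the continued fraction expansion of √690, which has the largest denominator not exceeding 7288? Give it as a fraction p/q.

76886/2927

√690 = [26; 3, 1, 2, 1, 3, 52, …] (period length 6).
Convergents:
  p_0/q_0 = 26/1
  p_1/q_1 = 79/3
  p_2/q_2 = 105/4
  p_3/q_3 = 289/11
  p_4/q_4 = 394/15
  p_5/q_5 = 1471/56
  p_6/q_6 = 76886/2927
  p_7/q_7 = 232129/8837
q_6 = 2927 ≤ 7288 < 8837 = q_7, so the answer is 76886/2927.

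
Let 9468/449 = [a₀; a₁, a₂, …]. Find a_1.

9468 = 21·449 + 39   →  a_0 = 21
449 = 11·39 + 20   →  a_1 = 11

11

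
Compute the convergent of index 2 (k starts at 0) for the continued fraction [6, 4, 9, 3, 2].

Using pₖ = aₖpₖ₋₁ + pₖ₋₂, qₖ = aₖqₖ₋₁ + qₖ₋₂ (with p₋₁=1, p₋₂=0, q₋₁=0, q₋₂=1):
  k=0: a=6, p=6, q=1
  k=1: a=4, p=25, q=4
  k=2: a=9, p=231, q=37

231/37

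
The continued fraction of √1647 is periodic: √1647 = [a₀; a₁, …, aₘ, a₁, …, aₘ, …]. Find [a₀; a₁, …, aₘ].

a₀ = ⌊√1647⌋ = 40.
With m₀=0, d₀=1 and mₖ₊₁ = dₖaₖ − mₖ, dₖ₊₁ = (n − mₖ₊₁²)/dₖ, aₖ₊₁ = ⌊(a₀+mₖ₊₁)/dₖ₊₁⌋:
  k=1: m=40, d=47, a=1
  k=2: m=7, d=34, a=1
  k=3: m=27, d=27, a=2
  k=4: m=27, d=34, a=1
  k=5: m=7, d=47, a=1
  k=6: m=40, d=1, a=80
d=1 and a=2a₀=80 at k=6, so the next step gives (m, d) = (40, 47) again — its k=1 value — and the period has length 6.

[40; 1, 1, 2, 1, 1, 80]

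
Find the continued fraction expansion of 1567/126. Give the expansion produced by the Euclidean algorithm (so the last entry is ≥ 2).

[12; 2, 3, 2, 3, 2]

1567 = 12*126 + 55
126 = 2*55 + 16
55 = 3*16 + 7
16 = 2*7 + 2
7 = 3*2 + 1
2 = 2*1 + 0  (stop)
So 1567/126 = [12; 2, 3, 2, 3, 2].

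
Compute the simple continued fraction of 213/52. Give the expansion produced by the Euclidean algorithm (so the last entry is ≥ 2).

[4; 10, 2, 2]

213 = 4×52 + 5
52 = 10×5 + 2
5 = 2×2 + 1
2 = 2×1 + 0  (stop)
So 213/52 = [4; 10, 2, 2].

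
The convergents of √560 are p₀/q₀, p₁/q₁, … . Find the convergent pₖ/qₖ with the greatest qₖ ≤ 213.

3384/143

√560 = [23; 1, 1, 1, 46, …] (period length 4).
Convergents:
  p_0/q_0 = 23/1
  p_1/q_1 = 24/1
  p_2/q_2 = 47/2
  p_3/q_3 = 71/3
  p_4/q_4 = 3313/140
  p_5/q_5 = 3384/143
  p_6/q_6 = 6697/283
q_5 = 143 ≤ 213 < 283 = q_6, so the answer is 3384/143.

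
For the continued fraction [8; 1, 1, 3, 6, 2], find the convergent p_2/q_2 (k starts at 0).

17/2

Using pₖ = aₖpₖ₋₁ + pₖ₋₂, qₖ = aₖqₖ₋₁ + qₖ₋₂ (with p₋₁=1, p₋₂=0, q₋₁=0, q₋₂=1):
  k=0: a=8, p=8, q=1
  k=1: a=1, p=9, q=1
  k=2: a=1, p=17, q=2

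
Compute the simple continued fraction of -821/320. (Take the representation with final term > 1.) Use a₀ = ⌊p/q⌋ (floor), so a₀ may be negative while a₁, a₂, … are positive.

-821 = -3*320 + 139
320 = 2*139 + 42
139 = 3*42 + 13
42 = 3*13 + 3
13 = 4*3 + 1
3 = 3*1 + 0  (stop)
So -821/320 = [-3; 2, 3, 3, 4, 3].

[-3; 2, 3, 3, 4, 3]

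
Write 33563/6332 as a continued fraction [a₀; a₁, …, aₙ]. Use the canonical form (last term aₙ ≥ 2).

[5; 3, 3, 18, 3, 11]

33563 = 5·6332 + 1903
6332 = 3·1903 + 623
1903 = 3·623 + 34
623 = 18·34 + 11
34 = 3·11 + 1
11 = 11·1 + 0  (stop)
So 33563/6332 = [5; 3, 3, 18, 3, 11].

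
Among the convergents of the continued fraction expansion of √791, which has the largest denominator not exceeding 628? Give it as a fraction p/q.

√791 = [28; 8, 56, …] (period length 2).
Convergents:
  p_0/q_0 = 28/1
  p_1/q_1 = 225/8
  p_2/q_2 = 12628/449
  p_3/q_3 = 101249/3600
q_2 = 449 ≤ 628 < 3600 = q_3, so the answer is 12628/449.

12628/449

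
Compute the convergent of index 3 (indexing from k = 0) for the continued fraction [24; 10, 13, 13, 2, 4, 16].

Using pₖ = aₖpₖ₋₁ + pₖ₋₂, qₖ = aₖqₖ₋₁ + qₖ₋₂ (with p₋₁=1, p₋₂=0, q₋₁=0, q₋₂=1):
  k=0: a=24, p=24, q=1
  k=1: a=10, p=241, q=10
  k=2: a=13, p=3157, q=131
  k=3: a=13, p=41282, q=1713

41282/1713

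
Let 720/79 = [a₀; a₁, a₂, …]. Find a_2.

1

720 = 9·79 + 9   →  a_0 = 9
79 = 8·9 + 7   →  a_1 = 8
9 = 1·7 + 2   →  a_2 = 1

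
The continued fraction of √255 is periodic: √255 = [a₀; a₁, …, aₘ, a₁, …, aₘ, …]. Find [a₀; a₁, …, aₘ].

a₀ = ⌊√255⌋ = 15.
With m₀=0, d₀=1 and mₖ₊₁ = dₖaₖ − mₖ, dₖ₊₁ = (n − mₖ₊₁²)/dₖ, aₖ₊₁ = ⌊(a₀+mₖ₊₁)/dₖ₊₁⌋:
  k=1: m=15, d=30, a=1
  k=2: m=15, d=1, a=30
d=1 and a=2a₀=30 at k=2, so the next step gives (m, d) = (15, 30) again — its k=1 value — and the period has length 2.

[15; 1, 30]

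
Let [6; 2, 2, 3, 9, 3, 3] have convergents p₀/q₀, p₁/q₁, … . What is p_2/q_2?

Using pₖ = aₖpₖ₋₁ + pₖ₋₂, qₖ = aₖqₖ₋₁ + qₖ₋₂ (with p₋₁=1, p₋₂=0, q₋₁=0, q₋₂=1):
  k=0: a=6, p=6, q=1
  k=1: a=2, p=13, q=2
  k=2: a=2, p=32, q=5

32/5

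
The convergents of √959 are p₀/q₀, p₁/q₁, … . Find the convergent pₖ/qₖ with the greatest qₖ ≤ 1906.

58529/1890

√959 = [30; 1, 29, 1, 60, …] (period length 4).
Convergents:
  p_0/q_0 = 30/1
  p_1/q_1 = 31/1
  p_2/q_2 = 929/30
  p_3/q_3 = 960/31
  p_4/q_4 = 58529/1890
  p_5/q_5 = 59489/1921
q_4 = 1890 ≤ 1906 < 1921 = q_5, so the answer is 58529/1890.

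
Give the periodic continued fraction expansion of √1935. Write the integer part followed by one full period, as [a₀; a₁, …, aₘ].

[43; 1, 86]

a₀ = ⌊√1935⌋ = 43.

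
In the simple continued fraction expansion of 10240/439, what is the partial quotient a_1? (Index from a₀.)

3

10240 = 23·439 + 143   →  a_0 = 23
439 = 3·143 + 10   →  a_1 = 3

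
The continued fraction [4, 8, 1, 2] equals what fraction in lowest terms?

107/26

Using pₖ = aₖpₖ₋₁ + pₖ₋₂ and qₖ = aₖqₖ₋₁ + qₖ₋₂:
  k=0: a=4, p=4, q=1
  k=1: a=8, p=33, q=8
  k=2: a=1, p=37, q=9
  k=3: a=2, p=107, q=26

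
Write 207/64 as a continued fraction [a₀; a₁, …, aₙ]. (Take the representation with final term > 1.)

207 = 3*64 + 15
64 = 4*15 + 4
15 = 3*4 + 3
4 = 1*3 + 1
3 = 3*1 + 0  (stop)
So 207/64 = [3; 4, 3, 1, 3].

[3; 4, 3, 1, 3]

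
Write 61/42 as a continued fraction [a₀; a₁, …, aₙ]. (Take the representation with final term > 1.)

[1; 2, 4, 1, 3]

61 = 1*42 + 19
42 = 2*19 + 4
19 = 4*4 + 3
4 = 1*3 + 1
3 = 3*1 + 0  (stop)
So 61/42 = [1; 2, 4, 1, 3].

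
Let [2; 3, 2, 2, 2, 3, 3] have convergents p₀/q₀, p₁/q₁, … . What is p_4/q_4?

94/41

Using pₖ = aₖpₖ₋₁ + pₖ₋₂, qₖ = aₖqₖ₋₁ + qₖ₋₂ (with p₋₁=1, p₋₂=0, q₋₁=0, q₋₂=1):
  k=0: a=2, p=2, q=1
  k=1: a=3, p=7, q=3
  k=2: a=2, p=16, q=7
  k=3: a=2, p=39, q=17
  k=4: a=2, p=94, q=41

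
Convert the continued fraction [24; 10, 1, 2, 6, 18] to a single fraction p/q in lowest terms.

88809/3686

Using pₖ = aₖpₖ₋₁ + pₖ₋₂ and qₖ = aₖqₖ₋₁ + qₖ₋₂:
  k=0: a=24, p=24, q=1
  k=1: a=10, p=241, q=10
  k=2: a=1, p=265, q=11
  k=3: a=2, p=771, q=32
  k=4: a=6, p=4891, q=203
  k=5: a=18, p=88809, q=3686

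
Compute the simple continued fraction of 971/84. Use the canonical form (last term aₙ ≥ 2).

971 = 11×84 + 47
84 = 1×47 + 37
47 = 1×37 + 10
37 = 3×10 + 7
10 = 1×7 + 3
7 = 2×3 + 1
3 = 3×1 + 0  (stop)
So 971/84 = [11; 1, 1, 3, 1, 2, 3].

[11; 1, 1, 3, 1, 2, 3]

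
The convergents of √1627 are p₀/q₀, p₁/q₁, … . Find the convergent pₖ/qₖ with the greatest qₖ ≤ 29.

121/3

√1627 = [40; 2, 1, 39, 1, 2, 80, …] (period length 6).
Convergents:
  p_0/q_0 = 40/1
  p_1/q_1 = 81/2
  p_2/q_2 = 121/3
  p_3/q_3 = 4800/119
q_2 = 3 ≤ 29 < 119 = q_3, so the answer is 121/3.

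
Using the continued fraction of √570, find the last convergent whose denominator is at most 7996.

√570 = [23; 1, 6, 1, 46, …] (period length 4).
Convergents:
  p_0/q_0 = 23/1
  p_1/q_1 = 24/1
  p_2/q_2 = 167/7
  p_3/q_3 = 191/8
  p_4/q_4 = 8953/375
  p_5/q_5 = 9144/383
  p_6/q_6 = 63817/2673
  p_7/q_7 = 72961/3056
  p_8/q_8 = 3420023/143249
q_7 = 3056 ≤ 7996 < 143249 = q_8, so the answer is 72961/3056.

72961/3056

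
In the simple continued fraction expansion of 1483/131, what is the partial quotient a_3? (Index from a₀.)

1483 = 11·131 + 42   →  a_0 = 11
131 = 3·42 + 5   →  a_1 = 3
42 = 8·5 + 2   →  a_2 = 8
5 = 2·2 + 1   →  a_3 = 2

2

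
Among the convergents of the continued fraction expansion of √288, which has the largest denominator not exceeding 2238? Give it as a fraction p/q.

√288 = [16; 1, 32, …] (period length 2).
Convergents:
  p_0/q_0 = 16/1
  p_1/q_1 = 17/1
  p_2/q_2 = 560/33
  p_3/q_3 = 577/34
  p_4/q_4 = 19024/1121
  p_5/q_5 = 19601/1155
  p_6/q_6 = 646256/38081
q_5 = 1155 ≤ 2238 < 38081 = q_6, so the answer is 19601/1155.

19601/1155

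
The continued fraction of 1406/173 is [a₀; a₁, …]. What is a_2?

1

1406 = 8·173 + 22   →  a_0 = 8
173 = 7·22 + 19   →  a_1 = 7
22 = 1·19 + 3   →  a_2 = 1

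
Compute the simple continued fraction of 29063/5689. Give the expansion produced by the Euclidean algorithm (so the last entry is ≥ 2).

29063 = 5*5689 + 618
5689 = 9*618 + 127
618 = 4*127 + 110
127 = 1*110 + 17
110 = 6*17 + 8
17 = 2*8 + 1
8 = 8*1 + 0  (stop)
So 29063/5689 = [5; 9, 4, 1, 6, 2, 8].

[5; 9, 4, 1, 6, 2, 8]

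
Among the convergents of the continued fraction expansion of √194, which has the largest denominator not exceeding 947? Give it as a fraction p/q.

5446/391

√194 = [13; 1, 12, 1, 26, …] (period length 4).
Convergents:
  p_0/q_0 = 13/1
  p_1/q_1 = 14/1
  p_2/q_2 = 181/13
  p_3/q_3 = 195/14
  p_4/q_4 = 5251/377
  p_5/q_5 = 5446/391
  p_6/q_6 = 70603/5069
q_5 = 391 ≤ 947 < 5069 = q_6, so the answer is 5446/391.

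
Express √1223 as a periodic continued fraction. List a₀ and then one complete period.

[34; 1, 33, 1, 68]

a₀ = ⌊√1223⌋ = 34.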